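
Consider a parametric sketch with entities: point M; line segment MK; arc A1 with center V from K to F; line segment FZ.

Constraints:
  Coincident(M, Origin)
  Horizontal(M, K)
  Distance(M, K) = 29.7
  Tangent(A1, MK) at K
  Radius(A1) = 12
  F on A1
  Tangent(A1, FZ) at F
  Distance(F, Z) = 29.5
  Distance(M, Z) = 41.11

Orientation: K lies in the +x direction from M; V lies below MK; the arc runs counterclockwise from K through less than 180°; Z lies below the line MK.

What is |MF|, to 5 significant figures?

20.465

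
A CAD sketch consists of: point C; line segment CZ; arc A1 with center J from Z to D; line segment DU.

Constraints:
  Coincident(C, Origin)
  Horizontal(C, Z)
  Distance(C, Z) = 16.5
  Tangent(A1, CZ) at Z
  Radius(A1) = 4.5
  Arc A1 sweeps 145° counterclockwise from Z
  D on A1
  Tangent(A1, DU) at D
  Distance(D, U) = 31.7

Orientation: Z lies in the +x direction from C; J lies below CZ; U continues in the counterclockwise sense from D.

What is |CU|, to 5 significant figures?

47.814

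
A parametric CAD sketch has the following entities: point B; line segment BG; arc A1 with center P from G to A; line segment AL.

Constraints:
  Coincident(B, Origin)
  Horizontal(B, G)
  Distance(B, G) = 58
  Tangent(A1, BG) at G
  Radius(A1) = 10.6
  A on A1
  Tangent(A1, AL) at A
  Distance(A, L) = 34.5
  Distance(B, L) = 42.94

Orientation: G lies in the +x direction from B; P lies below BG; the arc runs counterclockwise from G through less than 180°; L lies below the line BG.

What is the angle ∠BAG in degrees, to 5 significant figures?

148.55°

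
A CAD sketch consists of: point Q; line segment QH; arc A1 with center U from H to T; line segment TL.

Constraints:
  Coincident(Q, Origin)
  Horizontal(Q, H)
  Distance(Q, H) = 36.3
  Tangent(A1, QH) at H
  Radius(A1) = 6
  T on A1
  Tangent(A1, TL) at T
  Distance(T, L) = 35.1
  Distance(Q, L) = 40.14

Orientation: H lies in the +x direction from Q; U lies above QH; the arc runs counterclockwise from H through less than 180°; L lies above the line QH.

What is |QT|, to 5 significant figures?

41.983

Q is at the origin; QH is horizontal with |QH| = 36.3 and H on the +x side, so H = (36.300, 0.0000). A1 meets QH tangentially, so UH is at right angles to QH, so U = H + (0, 6) = (36.300, 6.0000). Since UT ⟂ TL (tangency), |UL| = √(6.0² + 35.1²) = 35.609 regardless of where T sits on A1. So L lies on both circle(Q, 40.14) and circle(U, 35.609); the above-QH intersection is L = (17.394, 36.176). T is the foot of the tangent from L: T = (40.775, 9.9968).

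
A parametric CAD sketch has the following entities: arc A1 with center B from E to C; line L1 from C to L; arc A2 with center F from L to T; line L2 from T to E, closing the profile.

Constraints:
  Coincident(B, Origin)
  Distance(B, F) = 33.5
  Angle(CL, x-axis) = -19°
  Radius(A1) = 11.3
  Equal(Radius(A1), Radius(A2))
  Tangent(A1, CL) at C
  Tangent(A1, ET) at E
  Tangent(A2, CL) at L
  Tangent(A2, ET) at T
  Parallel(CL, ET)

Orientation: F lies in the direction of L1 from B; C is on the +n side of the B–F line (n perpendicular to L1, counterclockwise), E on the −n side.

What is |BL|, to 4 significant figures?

35.35

The slot axis is L1's direction at -19.0°, so u = (cos -19.0°, sin -19.0°) = (0.9455, -0.3256) and n = (−sin -19.0°, cos -19.0°) = (0.3256, 0.9455). B is at the origin and F lies 33.5 along u from B, so F = 33.5·u = (31.67, -10.91). Tangency of A1 to both parallel lines with radius 11.3 puts C and E at B ± 11.3·n: C = (3.679, 10.68), E = (-3.679, -10.68). Equal radii place L and T the same way about F: L = F + 11.3·n = (35.35, -0.2222), T = F − 11.3·n = (28.00, -21.59). Then |BL| = |L − B| = 35.35.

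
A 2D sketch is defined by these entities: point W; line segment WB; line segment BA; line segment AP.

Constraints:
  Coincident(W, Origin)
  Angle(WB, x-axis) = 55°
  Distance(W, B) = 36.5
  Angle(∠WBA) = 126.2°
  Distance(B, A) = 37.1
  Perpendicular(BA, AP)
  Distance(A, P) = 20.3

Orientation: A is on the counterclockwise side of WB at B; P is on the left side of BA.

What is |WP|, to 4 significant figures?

59.37

∠WBA = 126.2°, so BA runs at 55.0° + (180° − 126.2°) = 108.8° from the x-axis; with |BA| = 37.1, A = B + 37.1·(cos 108.8°, sin 108.8°) = (8.979, 65.02). The perpendicularity gives AP at right angles to BA; with |AP| = 20.3 on the left of BA, P = A + 20.3·(-0.9466, -0.3223) = (-10.24, 58.48). Then |WP| = |P − W| = 59.37.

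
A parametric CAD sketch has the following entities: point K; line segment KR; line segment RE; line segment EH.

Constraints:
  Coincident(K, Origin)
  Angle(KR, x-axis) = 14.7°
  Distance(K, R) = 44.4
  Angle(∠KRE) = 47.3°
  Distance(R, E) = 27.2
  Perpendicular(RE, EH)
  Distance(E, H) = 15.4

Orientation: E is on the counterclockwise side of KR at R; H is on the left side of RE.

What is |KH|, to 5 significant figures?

17.474

∠KRE = 47.3°, so RE runs at 14.7° + (180° − 47.3°) = 147.40° from the x-axis; with |RE| = 27.2, E = R + 27.2·(cos 147.40°, sin 147.40°) = (20.032, 25.921). RE ⟂ EH; with |EH| = 15.4 on the left of RE, H = E + 15.4·(-0.53877, -0.84245) = (11.735, 12.948). Then |KH| = |H − K| = 17.474.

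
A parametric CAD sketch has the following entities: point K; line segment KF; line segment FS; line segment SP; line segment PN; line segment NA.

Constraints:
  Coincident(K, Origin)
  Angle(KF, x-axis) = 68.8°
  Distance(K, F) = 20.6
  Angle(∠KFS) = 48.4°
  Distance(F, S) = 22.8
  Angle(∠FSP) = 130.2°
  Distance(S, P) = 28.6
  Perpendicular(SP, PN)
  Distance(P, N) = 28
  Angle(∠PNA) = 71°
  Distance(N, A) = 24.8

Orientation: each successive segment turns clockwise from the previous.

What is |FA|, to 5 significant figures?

20.026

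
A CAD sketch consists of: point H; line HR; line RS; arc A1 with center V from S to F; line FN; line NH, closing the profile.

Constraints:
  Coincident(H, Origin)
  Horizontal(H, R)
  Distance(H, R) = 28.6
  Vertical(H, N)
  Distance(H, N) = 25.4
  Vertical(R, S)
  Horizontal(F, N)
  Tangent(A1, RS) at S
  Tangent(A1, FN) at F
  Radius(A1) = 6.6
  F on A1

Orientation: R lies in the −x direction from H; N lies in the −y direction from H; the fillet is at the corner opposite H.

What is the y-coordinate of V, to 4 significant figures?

-18.80

HN is vertical with |HN| = 25.4 and N on the −y side, so N = (0.000, -25.40). The virtual corner opposite H is at (-28.60, -25.40). Since A1 is tangent to RS there, VS ⟂ RS and since A1 is tangent to FN there, VF ⟂ FN, with radius 6.6, so the center V sits 6.6 in from both sides at V = (-22.00, -18.80). So V.y = -18.80.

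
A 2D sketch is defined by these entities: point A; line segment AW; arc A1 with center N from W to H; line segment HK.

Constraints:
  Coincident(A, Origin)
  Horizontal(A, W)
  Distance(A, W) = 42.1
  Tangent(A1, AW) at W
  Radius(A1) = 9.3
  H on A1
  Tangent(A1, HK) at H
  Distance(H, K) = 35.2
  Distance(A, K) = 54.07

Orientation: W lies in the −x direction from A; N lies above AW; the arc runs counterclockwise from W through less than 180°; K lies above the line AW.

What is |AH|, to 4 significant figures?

34.00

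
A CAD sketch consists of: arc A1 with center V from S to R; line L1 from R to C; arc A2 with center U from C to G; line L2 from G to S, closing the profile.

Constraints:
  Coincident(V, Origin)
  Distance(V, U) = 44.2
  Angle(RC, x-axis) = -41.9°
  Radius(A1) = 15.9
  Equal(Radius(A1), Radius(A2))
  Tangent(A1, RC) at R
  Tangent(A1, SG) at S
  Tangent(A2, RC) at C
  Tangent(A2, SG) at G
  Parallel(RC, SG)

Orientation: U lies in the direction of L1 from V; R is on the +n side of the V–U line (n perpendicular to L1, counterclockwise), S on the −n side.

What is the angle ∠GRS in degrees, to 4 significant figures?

54.27°

The slot axis is L1's direction at -41.9°, so u = (cos -41.9°, sin -41.9°) = (0.7443, -0.6678) and n = (−sin -41.9°, cos -41.9°) = (0.6678, 0.7443). V is at the origin and U lies 44.2 along u from V, so U = 44.2·u = (32.90, -29.52). Tangency of A1 to both parallel lines with radius 15.9 puts R and S at V ± 15.9·n: R = (10.62, 11.83), S = (-10.62, -11.83). Equal radii place C and G the same way about U: C = U + 15.9·n = (43.52, -17.68), G = U − 15.9·n = (22.28, -41.35). Then cos ∠GRS = RG·RS / (|RG||RS|), giving 54.27°.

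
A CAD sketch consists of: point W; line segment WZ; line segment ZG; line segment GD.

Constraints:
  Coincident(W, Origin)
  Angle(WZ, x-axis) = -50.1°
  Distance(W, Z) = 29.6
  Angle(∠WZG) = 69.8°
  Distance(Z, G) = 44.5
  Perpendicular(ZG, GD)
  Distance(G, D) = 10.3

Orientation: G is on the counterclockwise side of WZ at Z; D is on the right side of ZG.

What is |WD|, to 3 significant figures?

51.2

W is at the origin; WZ runs at -50.1° with length 29.6, so Z = 29.6·(cos -50.1°, sin -50.1°) = (19.0, -22.7). ∠WZG = 69.8°, so ZG runs at -50.1° + (180° − 69.8°) = 60.1° from the x-axis; with |ZG| = 44.5, G = Z + 44.5·(cos 60.1°, sin 60.1°) = (41.2, 15.9). ZG ⟂ GD; with |GD| = 10.3 on the right of ZG, D = G + 10.3·(0.867, -0.498) = (50.1, 10.7). Then |WD| = |D − W| = 51.2.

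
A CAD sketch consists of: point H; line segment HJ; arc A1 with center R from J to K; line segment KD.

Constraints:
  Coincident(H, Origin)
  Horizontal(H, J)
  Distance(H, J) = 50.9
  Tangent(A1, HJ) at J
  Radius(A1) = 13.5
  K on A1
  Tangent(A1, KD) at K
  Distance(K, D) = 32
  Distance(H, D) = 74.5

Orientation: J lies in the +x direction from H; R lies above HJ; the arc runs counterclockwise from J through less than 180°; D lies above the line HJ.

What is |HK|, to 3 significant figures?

66.1

Checks: |HJ| = 50.90 ✓; |RK| = 13.50 ✓; ∠(RK, KD) = 90.00° ✓; |KD| = 32.00 ✓; |HD| = 74.50 ✓.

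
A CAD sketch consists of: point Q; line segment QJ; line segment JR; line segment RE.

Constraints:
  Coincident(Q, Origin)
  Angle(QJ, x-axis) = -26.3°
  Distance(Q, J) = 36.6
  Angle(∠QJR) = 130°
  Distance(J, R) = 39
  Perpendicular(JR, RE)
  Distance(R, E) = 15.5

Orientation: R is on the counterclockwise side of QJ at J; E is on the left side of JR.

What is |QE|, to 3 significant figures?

63.8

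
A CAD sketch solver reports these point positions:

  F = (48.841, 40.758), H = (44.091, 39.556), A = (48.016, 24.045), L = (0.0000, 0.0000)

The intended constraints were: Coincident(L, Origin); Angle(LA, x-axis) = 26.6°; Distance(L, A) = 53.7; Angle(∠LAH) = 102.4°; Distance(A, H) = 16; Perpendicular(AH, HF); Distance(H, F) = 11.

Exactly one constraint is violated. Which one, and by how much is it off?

Distance(H, F) = 11 — off by 6.10.

L = (0.00, 0.00) ✓; LA at 26.60° ✓; |LA| = 53.70 ✓; ∠LAH = 102.4° ✓; |AH| = 16.00 ✓; ∠(AH, HF) = 90.00° ✓; |HF| = 4.900 ✗.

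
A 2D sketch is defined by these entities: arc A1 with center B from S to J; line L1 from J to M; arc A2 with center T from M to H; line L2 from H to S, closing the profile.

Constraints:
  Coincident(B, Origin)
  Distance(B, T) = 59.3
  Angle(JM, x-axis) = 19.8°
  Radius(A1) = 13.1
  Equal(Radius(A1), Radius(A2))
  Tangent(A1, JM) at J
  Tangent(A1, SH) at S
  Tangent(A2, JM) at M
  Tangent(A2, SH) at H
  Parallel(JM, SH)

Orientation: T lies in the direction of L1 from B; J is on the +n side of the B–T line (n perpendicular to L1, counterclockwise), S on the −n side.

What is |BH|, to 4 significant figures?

60.73

The slot axis is L1's direction at 19.8°, so u = (cos 19.8°, sin 19.8°) = (0.9409, 0.3387) and n = (−sin 19.8°, cos 19.8°) = (-0.3387, 0.9409). B is at the origin and T lies 59.3 along u from B, so T = 59.3·u = (55.79, 20.09). Tangency of A1 to both parallel lines with radius 13.1 puts J and S at B ± 13.1·n: J = (-4.437, 12.33), S = (4.437, -12.33). Equal radii place M and H the same way about T: M = T + 13.1·n = (51.36, 32.41), H = T − 13.1·n = (60.23, 7.762). Then |BH| = |H − B| = 60.73.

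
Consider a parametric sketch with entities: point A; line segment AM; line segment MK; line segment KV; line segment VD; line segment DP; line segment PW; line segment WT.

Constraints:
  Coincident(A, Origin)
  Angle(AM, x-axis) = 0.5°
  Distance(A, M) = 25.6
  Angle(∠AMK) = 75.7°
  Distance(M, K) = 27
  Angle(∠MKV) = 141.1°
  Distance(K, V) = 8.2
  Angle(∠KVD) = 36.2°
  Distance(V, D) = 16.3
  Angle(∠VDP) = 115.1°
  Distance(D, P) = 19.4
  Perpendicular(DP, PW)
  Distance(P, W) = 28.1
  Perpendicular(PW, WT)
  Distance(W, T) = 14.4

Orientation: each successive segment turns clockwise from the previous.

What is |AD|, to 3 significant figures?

23.1

A is at the origin; AM runs at 0.5° with length 25.6, so M = (25.6, 0.223). ∠AMK = 75.7° gives MK at -104° from the x-axis; with |MK| = 27.0, K = (19.2, -26.0). ∠MKV = 141.1° gives KV at -143° from the x-axis; with |KV| = 8.2, V = (12.6, -31.0). ∠KVD = 36.2° gives VD at 73.5° from the x-axis; with |VD| = 16.3, D = (17.3, -15.3). Then |AD| = |D − A| = 23.1.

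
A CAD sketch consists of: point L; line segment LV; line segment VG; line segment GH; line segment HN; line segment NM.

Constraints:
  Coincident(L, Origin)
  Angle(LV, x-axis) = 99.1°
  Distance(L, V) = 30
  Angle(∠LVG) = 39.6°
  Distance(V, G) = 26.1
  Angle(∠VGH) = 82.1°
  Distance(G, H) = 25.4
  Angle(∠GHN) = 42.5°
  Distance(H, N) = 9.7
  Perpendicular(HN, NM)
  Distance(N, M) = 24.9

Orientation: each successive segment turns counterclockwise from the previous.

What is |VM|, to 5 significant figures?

37.719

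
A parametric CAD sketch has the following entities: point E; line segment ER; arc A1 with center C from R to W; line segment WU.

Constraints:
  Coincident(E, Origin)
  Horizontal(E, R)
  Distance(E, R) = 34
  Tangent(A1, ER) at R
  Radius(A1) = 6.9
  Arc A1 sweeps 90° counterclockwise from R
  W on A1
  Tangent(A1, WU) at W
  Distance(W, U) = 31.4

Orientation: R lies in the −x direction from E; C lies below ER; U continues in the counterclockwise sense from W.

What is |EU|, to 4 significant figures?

56.03

E is at the origin; E and R share the same y with |ER| = 34.0 and R on the −x side, so R = (-34.00, 0.000). The tangent condition forces CR to be normal to ER, so C = R + (0, -6.9) = (-34.00, -6.900). On A1, R sits at bearing 90° from C; a 90° counterclockwise sweep puts W at bearing 180°, so W = C + 6.9·(cos 180°, sin 180°) = (-40.90, -6.900). The tangent condition forces CW to be normal to WU, so WU runs along (−sin 180°, cos 180°); with |WU| = 31.4, U = (-40.90, -38.30). Then |EU| = |U − E| = 56.03.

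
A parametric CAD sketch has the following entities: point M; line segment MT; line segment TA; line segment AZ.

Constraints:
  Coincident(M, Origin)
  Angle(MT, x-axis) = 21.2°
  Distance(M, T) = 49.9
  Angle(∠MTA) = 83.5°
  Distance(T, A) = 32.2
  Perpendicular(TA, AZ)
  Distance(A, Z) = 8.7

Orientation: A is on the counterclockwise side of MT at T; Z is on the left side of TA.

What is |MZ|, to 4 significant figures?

48.75

M is at the origin; MT runs at 21.2° with length 49.9, so T = 49.9·(cos 21.2°, sin 21.2°) = (46.52, 18.05). ∠MTA = 83.5°, so TA runs at 21.2° + (180° − 83.5°) = 117.7° from the x-axis; with |TA| = 32.2, A = T + 32.2·(cos 117.7°, sin 117.7°) = (31.56, 46.55). The perpendicularity gives AZ at right angles to TA; with |AZ| = 8.7 on the left of TA, Z = A + 8.7·(-0.8854, -0.4648) = (23.85, 42.51). Then |MZ| = |Z − M| = 48.75.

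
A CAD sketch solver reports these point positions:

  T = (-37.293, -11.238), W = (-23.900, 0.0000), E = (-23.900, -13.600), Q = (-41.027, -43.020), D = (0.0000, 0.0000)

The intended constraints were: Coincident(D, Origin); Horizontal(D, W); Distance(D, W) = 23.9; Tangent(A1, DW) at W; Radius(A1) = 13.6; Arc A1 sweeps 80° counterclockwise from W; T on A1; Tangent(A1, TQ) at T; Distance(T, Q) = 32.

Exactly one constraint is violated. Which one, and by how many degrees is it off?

Tangent(A1, TQ) at T — off by 3.30°.

D = (0.00, 0.00) ✓; D.y = 0.00, W.y = 0.00 ✓; |DW| = 23.90 ✓; ∠(EW, WD) = 90.00° ✓; |EW| = 13.60 ✓; bearing(E→T) − bearing(E→W) = 80.00° ✓; |ET| = 13.60 ✓; ∠(ET, TQ) = 86.70° ✗; |TQ| = 32.00 ✓.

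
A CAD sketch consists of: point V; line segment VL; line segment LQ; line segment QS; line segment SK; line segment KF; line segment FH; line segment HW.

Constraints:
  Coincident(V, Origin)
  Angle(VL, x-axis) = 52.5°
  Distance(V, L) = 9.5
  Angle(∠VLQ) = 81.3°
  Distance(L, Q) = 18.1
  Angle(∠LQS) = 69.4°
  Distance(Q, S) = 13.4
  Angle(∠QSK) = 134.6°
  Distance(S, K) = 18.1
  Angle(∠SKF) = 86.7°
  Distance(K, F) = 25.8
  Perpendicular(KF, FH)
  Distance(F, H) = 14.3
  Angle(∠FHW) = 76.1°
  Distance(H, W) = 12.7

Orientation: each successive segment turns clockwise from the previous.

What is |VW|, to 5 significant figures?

6.1767

V is at the origin; VL runs at 52.5° with length 9.5, so L = (5.7832, 7.5369). ∠VLQ = 81.3° gives LQ at -46.200° from the x-axis; with |LQ| = 18.1, Q = (18.311, -5.5270). ∠LQS = 69.4° gives QS at -156.80° from the x-axis; with |QS| = 13.4, S = (5.9946, -10.806). ∠QSK = 134.6° gives SK at 157.80° from the x-axis; with |SK| = 18.1, K = (-10.764, -3.9669). ∠SKF = 86.7° gives KF at 64.500° from the x-axis; with |KF| = 25.8, F = (0.34354, 19.320). The perpendicularity gives FH at right angles to KF, so FH runs at -25.500°; with |FH| = 14.3, H = (13.251, 13.163). ∠FHW = 76.1° gives HW at -129.40° from the x-axis; with |HW| = 12.7, W = (5.1894, 3.3498). Then |VW| = |W − V| = 6.1767.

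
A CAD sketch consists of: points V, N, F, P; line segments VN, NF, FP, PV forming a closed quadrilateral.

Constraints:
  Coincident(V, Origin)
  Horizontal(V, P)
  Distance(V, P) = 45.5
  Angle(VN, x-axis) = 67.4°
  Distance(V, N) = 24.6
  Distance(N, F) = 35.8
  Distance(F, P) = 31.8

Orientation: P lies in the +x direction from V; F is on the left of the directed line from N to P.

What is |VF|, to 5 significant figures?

54.342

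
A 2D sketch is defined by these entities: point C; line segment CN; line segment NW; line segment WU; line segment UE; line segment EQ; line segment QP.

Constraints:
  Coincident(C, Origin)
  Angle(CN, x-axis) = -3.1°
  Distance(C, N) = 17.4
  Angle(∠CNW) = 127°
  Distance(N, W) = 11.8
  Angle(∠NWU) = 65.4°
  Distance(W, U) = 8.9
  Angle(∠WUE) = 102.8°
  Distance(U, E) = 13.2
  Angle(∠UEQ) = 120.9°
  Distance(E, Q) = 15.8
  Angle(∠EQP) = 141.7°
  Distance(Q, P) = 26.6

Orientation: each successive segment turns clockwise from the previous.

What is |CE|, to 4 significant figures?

10.21

C is at the origin; CN runs at -3.1° with length 17.4, so N = (17.37, -0.9410). ∠CNW = 127.0° gives NW at -56.10° from the x-axis; with |NW| = 11.8, W = (23.96, -10.74). ∠NWU = 65.4° gives WU at -170.7° from the x-axis; with |WU| = 8.9, U = (15.17, -12.17). ∠WUE = 102.8° gives UE at 112.1° from the x-axis; with |UE| = 13.2, E = (10.21, 0.05679). Then |CE| = |E − C| = 10.21.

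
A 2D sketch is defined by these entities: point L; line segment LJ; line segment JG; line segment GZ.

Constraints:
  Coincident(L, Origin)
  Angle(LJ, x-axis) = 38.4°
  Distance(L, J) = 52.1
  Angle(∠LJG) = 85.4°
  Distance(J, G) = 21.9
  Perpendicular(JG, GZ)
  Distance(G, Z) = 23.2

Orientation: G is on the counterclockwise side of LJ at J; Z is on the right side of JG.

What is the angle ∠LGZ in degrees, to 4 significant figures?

161.2°

L is at the origin; LJ runs at 38.4° with length 52.1, so J = 52.1·(cos 38.4°, sin 38.4°) = (40.83, 32.36). ∠LJG = 85.4°, so JG runs at 38.4° + (180° − 85.4°) = 133.0° from the x-axis; with |JG| = 21.9, G = J + 21.9·(cos 133.0°, sin 133.0°) = (25.89, 48.38). The perpendicularity gives GZ at right angles to JG; with |GZ| = 23.2 on the right of JG, Z = G + 23.2·(0.7314, 0.6820) = (42.86, 64.20). Then cos ∠LGZ = GL·GZ / (|GL||GZ|), giving 161.2°.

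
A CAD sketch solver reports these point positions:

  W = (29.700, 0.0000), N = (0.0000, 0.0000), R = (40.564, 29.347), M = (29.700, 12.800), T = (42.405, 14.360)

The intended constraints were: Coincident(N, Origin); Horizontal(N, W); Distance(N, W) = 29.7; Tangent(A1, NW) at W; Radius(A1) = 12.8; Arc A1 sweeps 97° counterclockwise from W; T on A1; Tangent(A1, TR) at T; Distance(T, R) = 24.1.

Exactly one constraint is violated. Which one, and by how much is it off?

Distance(T, R) = 24.1 — off by 9.00.

N = (0.00, 0.00) ✓; N.y = 0.00, W.y = 0.00 ✓; |NW| = 29.70 ✓; ∠(MW, WN) = 90.00° ✓; |MW| = 12.80 ✓; bearing(M→T) − bearing(M→W) = 97.00° ✓; |MT| = 12.80 ✓; ∠(MT, TR) = 90.00° ✓; |TR| = 15.10 ✗.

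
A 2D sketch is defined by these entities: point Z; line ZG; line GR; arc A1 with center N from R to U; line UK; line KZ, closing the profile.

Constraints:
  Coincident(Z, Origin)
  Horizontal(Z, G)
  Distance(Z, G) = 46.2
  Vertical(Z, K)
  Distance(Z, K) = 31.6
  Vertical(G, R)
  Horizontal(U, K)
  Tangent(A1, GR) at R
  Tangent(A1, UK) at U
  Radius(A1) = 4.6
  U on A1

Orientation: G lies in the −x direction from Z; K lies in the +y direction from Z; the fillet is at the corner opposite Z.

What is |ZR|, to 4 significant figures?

53.51

The virtual corner opposite Z is at (-46.20, 31.60). Since A1 is tangent to GR there, NR ⟂ GR and tangency of A1 to UK means the radius NU is perpendicular to UK, with radius 4.6, so the center N sits 4.6 in from both sides at N = (-41.60, 27.00). That places the tangent points at R = (-46.20, 27.00) on GR and U = (-41.60, 31.60) on UK. Then |ZR| = |R − Z| = 53.51.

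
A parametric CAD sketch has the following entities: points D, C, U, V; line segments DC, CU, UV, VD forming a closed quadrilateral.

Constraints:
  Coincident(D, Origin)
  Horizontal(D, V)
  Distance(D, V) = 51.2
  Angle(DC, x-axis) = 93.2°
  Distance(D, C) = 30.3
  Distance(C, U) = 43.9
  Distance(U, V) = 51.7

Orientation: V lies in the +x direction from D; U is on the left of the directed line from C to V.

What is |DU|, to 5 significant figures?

62.447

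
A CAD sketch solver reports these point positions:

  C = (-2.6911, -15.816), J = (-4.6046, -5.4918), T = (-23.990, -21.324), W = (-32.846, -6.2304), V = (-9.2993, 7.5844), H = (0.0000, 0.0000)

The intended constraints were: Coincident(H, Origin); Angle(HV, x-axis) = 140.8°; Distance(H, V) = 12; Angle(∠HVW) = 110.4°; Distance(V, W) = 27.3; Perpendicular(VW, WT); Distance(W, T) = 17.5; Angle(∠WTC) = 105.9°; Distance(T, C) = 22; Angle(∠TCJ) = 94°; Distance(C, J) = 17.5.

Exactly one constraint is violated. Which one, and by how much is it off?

Distance(C, J) = 17.5 — off by 7.00.

H = (0.00, 0.00) ✓; HV at 140.8° ✓; |HV| = 12.00 ✓; ∠HVW = 110.4° ✓; |VW| = 27.30 ✓; ∠(VW, WT) = 90.00° ✓; |WT| = 17.50 ✓; ∠WTC = 105.9° ✓; |TC| = 22.00 ✓; ∠TCJ = 94.00° ✓; |CJ| = 10.50 ✗.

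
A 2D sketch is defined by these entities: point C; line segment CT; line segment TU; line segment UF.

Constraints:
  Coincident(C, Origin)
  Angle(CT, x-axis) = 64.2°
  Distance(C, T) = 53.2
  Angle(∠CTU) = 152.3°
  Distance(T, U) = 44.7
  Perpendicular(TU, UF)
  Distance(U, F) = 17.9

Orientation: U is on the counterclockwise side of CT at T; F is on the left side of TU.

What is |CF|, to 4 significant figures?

92.06

C is at the origin; CT runs at 64.2° with length 53.2, so T = 53.2·(cos 64.2°, sin 64.2°) = (23.15, 47.90). ∠CTU = 152.3°, so TU runs at 64.2° + (180° − 152.3°) = 91.90° from the x-axis; with |TU| = 44.7, U = T + 44.7·(cos 91.90°, sin 91.90°) = (21.67, 92.57). TU is perpendicular to UF; with |UF| = 17.9 on the left of TU, F = U + 17.9·(-0.9995, -0.03316) = (3.782, 91.98). Then |CF| = |F − C| = 92.06.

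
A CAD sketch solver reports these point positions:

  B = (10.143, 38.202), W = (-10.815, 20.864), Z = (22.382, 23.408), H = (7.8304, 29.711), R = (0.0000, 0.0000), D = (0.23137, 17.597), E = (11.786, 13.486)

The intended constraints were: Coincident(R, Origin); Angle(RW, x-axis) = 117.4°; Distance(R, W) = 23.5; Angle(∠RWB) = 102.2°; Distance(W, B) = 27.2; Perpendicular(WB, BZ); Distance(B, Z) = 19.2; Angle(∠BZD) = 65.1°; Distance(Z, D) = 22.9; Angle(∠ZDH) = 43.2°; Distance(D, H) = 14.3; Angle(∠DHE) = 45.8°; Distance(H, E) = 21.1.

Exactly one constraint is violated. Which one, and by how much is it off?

Distance(H, E) = 21.1 — off by 4.40.

R = (0.00, 0.00) ✓; RW at 117.4° ✓; |RW| = 23.50 ✓; ∠RWB = 102.2° ✓; |WB| = 27.20 ✓; ∠(WB, BZ) = 90.00° ✓; |BZ| = 19.20 ✓; ∠BZD = 65.10° ✓; |ZD| = 22.90 ✓; ∠ZDH = 43.20° ✓; |DH| = 14.30 ✓; ∠DHE = 45.80° ✓; |HE| = 16.70 ✗.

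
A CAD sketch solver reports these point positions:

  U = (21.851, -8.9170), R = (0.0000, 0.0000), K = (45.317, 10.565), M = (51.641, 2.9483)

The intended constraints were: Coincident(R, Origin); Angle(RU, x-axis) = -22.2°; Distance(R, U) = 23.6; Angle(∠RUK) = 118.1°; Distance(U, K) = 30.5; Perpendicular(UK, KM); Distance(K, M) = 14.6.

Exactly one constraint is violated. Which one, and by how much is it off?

Distance(K, M) = 14.6 — off by 4.70.

R = (0.00, 0.00) ✓; RU at -22.20° ✓; |RU| = 23.60 ✓; ∠RUK = 118.1° ✓; |UK| = 30.50 ✓; ∠(UK, KM) = 90.00° ✓; |KM| = 9.900 ✗.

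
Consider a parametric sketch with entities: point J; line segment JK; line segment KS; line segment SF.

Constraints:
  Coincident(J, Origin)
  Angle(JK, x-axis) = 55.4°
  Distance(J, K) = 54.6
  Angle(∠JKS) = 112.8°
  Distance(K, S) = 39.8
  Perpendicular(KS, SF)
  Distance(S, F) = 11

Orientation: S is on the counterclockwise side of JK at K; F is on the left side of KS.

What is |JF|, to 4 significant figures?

72.55

J is at the origin; JK runs at 55.4° with length 54.6, so K = 54.6·(cos 55.4°, sin 55.4°) = (31.00, 44.94). ∠JKS = 112.8°, so KS runs at 55.4° + (180° − 112.8°) = 122.6° from the x-axis; with |KS| = 39.8, S = K + 39.8·(cos 122.6°, sin 122.6°) = (9.561, 78.47). KS is perpendicular to SF; with |SF| = 11.0 on the left of KS, F = S + 11.0·(-0.8425, -0.5388) = (0.2942, 72.55). Then |JF| = |F − J| = 72.55.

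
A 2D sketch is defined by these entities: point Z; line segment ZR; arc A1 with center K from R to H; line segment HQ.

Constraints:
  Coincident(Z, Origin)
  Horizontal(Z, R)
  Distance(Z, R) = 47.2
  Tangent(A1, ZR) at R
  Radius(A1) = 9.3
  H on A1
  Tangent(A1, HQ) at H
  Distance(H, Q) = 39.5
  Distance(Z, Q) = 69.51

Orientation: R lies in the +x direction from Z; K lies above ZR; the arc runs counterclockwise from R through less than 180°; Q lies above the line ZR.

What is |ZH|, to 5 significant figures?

57.407

Z is at the origin; ZR is horizontal with |ZR| = 47.2 and R on the +x side, so R = (47.200, 0.0000). Since A1 is tangent to ZR there, KR ⟂ ZR, so K = R + (0, 9.3) = (47.200, 9.3000). Since KH ⟂ HQ (tangency), |KQ| = √(9.3² + 39.5²) = 40.580 regardless of where H sits on A1. So Q lies on both circle(Z, 69.51) and circle(K, 40.580); the above-ZR intersection is Q = (48.430, 49.861). H is the foot of the tangent from Q: H = (56.313, 11.156).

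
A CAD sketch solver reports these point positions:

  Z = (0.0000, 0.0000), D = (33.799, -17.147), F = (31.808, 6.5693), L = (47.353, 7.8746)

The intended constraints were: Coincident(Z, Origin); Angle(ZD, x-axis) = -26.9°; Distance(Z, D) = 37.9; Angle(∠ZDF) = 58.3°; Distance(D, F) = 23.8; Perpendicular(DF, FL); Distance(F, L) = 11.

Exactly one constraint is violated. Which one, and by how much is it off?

Distance(F, L) = 11 — off by 4.60.

Z = (0.00, 0.00) ✓; ZD at -26.90° ✓; |ZD| = 37.90 ✓; ∠ZDF = 58.30° ✓; |DF| = 23.80 ✓; ∠(DF, FL) = 90.00° ✓; |FL| = 15.60 ✗.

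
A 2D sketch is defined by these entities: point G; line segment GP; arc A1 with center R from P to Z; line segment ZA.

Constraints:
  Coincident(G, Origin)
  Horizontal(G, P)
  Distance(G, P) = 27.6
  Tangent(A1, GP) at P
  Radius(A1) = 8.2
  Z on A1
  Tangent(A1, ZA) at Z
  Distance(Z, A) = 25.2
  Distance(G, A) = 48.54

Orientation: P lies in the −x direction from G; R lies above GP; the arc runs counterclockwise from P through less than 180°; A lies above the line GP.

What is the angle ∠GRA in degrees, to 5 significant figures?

122.72°

G is at the origin; GP is horizontal with |GP| = 27.6 and P on the −x side, so P = (-27.600, 0.0000). A1 meets GP tangentially, so RP is at right angles to GP, so R = P + (0, 8.2) = (-27.600, 8.2000). Since RZ ⟂ ZA (tangency), |RA| = √(8.2² + 25.2²) = 26.501 regardless of where Z sits on A1. So A lies on both circle(G, 48.54) and circle(R, 26.501); the above-GP intersection is A = (-34.981, 33.652). Z is the foot of the tangent from A: Z = (-20.818, 12.809).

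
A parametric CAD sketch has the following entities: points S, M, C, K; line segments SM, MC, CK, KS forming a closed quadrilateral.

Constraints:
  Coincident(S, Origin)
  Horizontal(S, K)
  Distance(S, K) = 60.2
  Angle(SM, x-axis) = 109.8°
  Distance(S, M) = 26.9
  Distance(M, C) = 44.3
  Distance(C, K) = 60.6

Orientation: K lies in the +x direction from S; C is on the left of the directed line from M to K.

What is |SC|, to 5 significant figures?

57.576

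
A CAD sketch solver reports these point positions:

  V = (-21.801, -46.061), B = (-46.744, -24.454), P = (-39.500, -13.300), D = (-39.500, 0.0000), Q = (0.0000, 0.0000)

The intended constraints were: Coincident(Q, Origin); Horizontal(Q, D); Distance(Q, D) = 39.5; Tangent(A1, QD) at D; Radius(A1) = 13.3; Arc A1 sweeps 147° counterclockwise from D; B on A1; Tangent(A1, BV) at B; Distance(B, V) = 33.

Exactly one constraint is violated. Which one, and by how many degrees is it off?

Tangent(A1, BV) at B — off by 7.90°.

Q = (0.00, 0.00) ✓; Q.y = 0.00, D.y = 0.00 ✓; |QD| = 39.50 ✓; ∠(PD, DQ) = 90.00° ✓; |PD| = 13.30 ✓; bearing(P→B) − bearing(P→D) = 147.0° ✓; |PB| = 13.30 ✓; ∠(PB, BV) = 97.90° ✗; |BV| = 33.00 ✓.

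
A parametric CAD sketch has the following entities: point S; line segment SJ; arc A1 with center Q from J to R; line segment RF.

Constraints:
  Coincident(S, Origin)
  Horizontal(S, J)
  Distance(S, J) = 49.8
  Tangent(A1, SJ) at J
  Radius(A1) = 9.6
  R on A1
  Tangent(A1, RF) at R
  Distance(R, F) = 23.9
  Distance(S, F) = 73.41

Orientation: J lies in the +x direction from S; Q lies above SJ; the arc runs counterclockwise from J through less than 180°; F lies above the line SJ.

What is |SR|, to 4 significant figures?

58.95

Checks: |QJ| = 9.600 ✓; |QR| = 9.600 ✓; ∠(QR, RF) = 90.00° ✓; |RF| = 23.90 ✓; |SF| = 73.41 ✓.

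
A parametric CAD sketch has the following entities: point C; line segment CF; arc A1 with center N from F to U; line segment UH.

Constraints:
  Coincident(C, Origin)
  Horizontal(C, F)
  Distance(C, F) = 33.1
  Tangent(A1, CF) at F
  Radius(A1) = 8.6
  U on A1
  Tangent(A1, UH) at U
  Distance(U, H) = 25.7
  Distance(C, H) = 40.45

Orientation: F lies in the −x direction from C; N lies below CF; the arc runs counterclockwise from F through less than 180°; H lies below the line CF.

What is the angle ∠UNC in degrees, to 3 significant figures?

153°

C is at the origin; C and F share the same y with |CF| = 33.1 and F on the −x side, so F = (-33.1, 0.00). The tangent condition forces NF to be normal to CF, so N = F + (0, -8.6) = (-33.1, -8.60). Since NU ⟂ UH (tangency), |NH| = √(8.6² + 25.7²) = 27.1 regardless of where U sits on A1. So H lies on both circle(C, 40.45) and circle(N, 27.1); the below-CF intersection is H = (-22.6, -33.6). U is the foot of the tangent from H: U = (-39.6, -14.3).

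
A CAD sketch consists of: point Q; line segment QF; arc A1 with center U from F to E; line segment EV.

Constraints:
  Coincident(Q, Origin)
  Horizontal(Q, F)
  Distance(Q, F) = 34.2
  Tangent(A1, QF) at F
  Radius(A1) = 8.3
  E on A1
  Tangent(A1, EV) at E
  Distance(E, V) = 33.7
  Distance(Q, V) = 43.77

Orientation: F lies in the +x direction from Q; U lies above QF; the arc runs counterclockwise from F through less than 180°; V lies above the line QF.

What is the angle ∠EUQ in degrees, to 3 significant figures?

154°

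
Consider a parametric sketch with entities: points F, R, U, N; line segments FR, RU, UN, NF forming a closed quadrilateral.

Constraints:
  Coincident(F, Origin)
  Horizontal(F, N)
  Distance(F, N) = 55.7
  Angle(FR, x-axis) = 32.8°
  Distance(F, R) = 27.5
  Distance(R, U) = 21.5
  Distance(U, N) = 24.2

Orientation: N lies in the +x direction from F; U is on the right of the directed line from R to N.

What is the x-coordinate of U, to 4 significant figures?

31.96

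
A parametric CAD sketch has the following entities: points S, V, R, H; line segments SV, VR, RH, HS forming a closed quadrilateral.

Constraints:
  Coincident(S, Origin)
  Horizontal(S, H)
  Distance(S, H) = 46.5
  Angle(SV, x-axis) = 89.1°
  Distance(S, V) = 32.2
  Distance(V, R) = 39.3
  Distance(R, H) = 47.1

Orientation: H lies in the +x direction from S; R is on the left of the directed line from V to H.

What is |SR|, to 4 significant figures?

59.32

Checks: |VR| = 39.30 ✓; |RH| = 47.10 ✓.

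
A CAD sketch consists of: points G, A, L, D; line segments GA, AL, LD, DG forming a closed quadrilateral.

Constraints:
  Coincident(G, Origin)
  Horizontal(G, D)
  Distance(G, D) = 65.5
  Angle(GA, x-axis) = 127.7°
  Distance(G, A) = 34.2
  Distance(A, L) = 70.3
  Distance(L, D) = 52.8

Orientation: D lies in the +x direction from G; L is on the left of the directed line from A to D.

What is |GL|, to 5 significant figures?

67.130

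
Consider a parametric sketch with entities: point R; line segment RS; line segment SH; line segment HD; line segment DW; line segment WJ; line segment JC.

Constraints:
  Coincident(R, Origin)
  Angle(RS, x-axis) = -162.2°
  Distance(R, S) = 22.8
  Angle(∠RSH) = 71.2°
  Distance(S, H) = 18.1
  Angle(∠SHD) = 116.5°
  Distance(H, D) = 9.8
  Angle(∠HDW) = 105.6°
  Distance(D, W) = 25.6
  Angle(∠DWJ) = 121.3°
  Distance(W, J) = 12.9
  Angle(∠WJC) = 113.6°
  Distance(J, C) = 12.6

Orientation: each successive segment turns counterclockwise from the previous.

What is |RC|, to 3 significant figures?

21.4

R is at the origin; RS runs at -162.2° with length 22.8, so S = (-21.7, -6.97). ∠RSH = 71.2° gives SH at -53.4° from the x-axis; with |SH| = 18.1, H = (-10.9, -21.5). ∠SHD = 116.5° gives HD at 10.1° from the x-axis; with |HD| = 9.8, D = (-1.27, -19.8). ∠HDW = 105.6° gives DW at 84.5° from the x-axis; with |DW| = 25.6, W = (1.18, 5.70). ∠DWJ = 121.3° gives WJ at 143° from the x-axis; with |WJ| = 12.9, J = (-9.14, 13.4). ∠WJC = 113.6° gives JC at -150° from the x-axis; with |JC| = 12.6, C = (-20.1, 7.20). Then |RC| = |C − R| = 21.4.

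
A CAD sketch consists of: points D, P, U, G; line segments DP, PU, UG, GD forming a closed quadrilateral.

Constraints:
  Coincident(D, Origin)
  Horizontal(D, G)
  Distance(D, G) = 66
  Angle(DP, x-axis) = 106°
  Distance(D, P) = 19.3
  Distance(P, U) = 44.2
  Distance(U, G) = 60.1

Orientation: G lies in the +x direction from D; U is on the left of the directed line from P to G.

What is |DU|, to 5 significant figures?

54.964

D is at the origin; D and G share the same y with |DG| = 66.0 and G in +x, so G = (66.0, 0). DP runs at 106.0° with |DP| = 19.3, so P = (-5.3198, 18.552). U is determined by |PU| = 44.2 and |UG| = 60.1 together: it lies at the intersection of circle(P, 44.2) and circle(G, 60.1). With |PG| = 73.693, the foot of the radical line on PG is 25.595 from P and the perpendicular offset is √(44.2² − 25.595²) = 36.035. Taking the left-of-PG solution: U = (28.523, 46.984).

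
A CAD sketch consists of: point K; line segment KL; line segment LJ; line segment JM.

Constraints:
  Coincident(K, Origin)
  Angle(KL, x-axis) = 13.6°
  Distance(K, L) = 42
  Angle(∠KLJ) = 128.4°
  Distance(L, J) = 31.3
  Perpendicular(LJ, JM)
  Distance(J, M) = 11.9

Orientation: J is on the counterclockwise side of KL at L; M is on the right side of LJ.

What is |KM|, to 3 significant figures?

72.8

K is at the origin; KL runs at 13.6° with length 42.0, so L = 42.0·(cos 13.6°, sin 13.6°) = (40.8, 9.88). ∠KLJ = 128.4°, so LJ runs at 13.6° + (180° − 128.4°) = 65.2° from the x-axis; with |LJ| = 31.3, J = L + 31.3·(cos 65.2°, sin 65.2°) = (54.0, 38.3). LJ ⟂ JM; with |JM| = 11.9 on the right of LJ, M = J + 11.9·(0.908, -0.419) = (64.8, 33.3). Then |KM| = |M − K| = 72.8.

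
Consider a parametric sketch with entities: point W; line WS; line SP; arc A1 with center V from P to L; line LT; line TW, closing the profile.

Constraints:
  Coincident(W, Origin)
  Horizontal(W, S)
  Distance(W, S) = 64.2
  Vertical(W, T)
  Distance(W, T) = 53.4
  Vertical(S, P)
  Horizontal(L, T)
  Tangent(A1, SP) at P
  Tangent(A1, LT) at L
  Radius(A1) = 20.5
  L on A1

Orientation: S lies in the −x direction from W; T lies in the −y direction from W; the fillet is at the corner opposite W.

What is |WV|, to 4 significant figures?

54.70

W is at the origin; W and S share the same y with |WS| = 64.2 and S on the −x side, so S = (-64.20, 0.000). WT is vertical with |WT| = 53.4 and T on the −y side, so T = (0.000, -53.40). The virtual corner opposite W is at (-64.20, -53.40). Since A1 is tangent to SP there, VP ⟂ SP and A1 meets LT tangentially, so VL is at right angles to LT, with radius 20.5, so the center V sits 20.5 in from both sides at V = (-43.70, -32.90). Then |WV| = |V − W| = 54.70.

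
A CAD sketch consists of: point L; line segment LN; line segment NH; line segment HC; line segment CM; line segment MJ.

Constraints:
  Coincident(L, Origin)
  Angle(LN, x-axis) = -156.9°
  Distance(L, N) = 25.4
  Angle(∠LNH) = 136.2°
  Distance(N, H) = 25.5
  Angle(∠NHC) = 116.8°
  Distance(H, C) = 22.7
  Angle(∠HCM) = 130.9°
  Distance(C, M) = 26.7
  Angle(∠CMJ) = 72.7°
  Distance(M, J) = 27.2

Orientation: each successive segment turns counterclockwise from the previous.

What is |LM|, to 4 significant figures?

51.77

∠NHC = 116.8° gives HC at -49.90° from the x-axis; with |HC| = 22.7, C = (-18.75, -50.78). ∠HCM = 130.9° gives CM at -0.8000° from the x-axis; with |CM| = 26.7, M = (7.951, -51.16). Then |LM| = |M − L| = 51.77.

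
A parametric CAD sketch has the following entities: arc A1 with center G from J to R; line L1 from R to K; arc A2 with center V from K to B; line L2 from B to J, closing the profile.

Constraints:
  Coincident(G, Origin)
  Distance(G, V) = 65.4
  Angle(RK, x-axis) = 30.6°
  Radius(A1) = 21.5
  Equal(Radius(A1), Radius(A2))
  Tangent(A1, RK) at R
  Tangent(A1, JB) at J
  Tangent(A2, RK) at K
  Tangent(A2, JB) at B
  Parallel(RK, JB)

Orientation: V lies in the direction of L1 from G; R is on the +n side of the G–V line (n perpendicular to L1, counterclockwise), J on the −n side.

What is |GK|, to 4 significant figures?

68.84

Tangency of A1 to both parallel lines with radius 21.5 puts R and J at G ± 21.5·n: R = (-10.94, 18.51), J = (10.94, -18.51). Equal radii place K and B the same way about V: K = V + 21.5·n = (45.35, 51.80), B = V − 21.5·n = (67.24, 14.79). Then |GK| = |K − G| = 68.84.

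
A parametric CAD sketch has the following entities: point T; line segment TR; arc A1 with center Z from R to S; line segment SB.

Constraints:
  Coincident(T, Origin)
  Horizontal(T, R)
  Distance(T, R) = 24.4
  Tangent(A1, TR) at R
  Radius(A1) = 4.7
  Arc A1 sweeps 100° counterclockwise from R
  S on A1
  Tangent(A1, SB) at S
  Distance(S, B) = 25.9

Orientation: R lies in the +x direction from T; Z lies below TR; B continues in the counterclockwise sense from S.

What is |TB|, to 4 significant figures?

39.39

T is at the origin; T and R share the same y with |TR| = 24.4 and R on the +x side, so R = (24.40, 0.000). Since A1 is tangent to TR there, ZR ⟂ TR, so Z = R + (0, -4.7) = (24.40, -4.700). On A1, R sits at bearing 90° from Z; a 100° counterclockwise sweep puts S at bearing 190°, so S = Z + 4.7·(cos 190°, sin 190°) = (19.77, -5.516). Since A1 is tangent to SB there, ZS ⟂ SB, so SB runs along (−sin 190°, cos 190°); with |SB| = 25.9, B = (24.27, -31.02). Then |TB| = |B − T| = 39.39.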